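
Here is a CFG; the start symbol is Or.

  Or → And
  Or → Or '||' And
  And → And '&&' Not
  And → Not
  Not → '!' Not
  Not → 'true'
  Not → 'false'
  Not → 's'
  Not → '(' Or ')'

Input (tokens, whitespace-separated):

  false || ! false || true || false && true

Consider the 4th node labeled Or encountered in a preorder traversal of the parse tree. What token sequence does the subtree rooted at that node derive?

[Or [Or [Or [Or [And [Not false]]] || [And [Not ! [Not false]]]] || [And [Not true]]] || [And [And [Not false]] && [Not true]]]

false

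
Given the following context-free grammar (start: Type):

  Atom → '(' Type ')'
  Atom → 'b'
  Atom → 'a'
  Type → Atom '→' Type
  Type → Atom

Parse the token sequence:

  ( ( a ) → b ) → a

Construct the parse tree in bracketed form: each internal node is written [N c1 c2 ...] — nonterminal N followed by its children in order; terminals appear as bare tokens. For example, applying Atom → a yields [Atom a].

Type
Atom → Type
( Type ) → Type
( Atom → Type ) → Type
( ( Type ) → Type ) → Type
( ( Atom ) → Type ) → Type
( ( a ) → Type ) → Type
( ( a ) → Atom ) → Type
( ( a ) → b ) → Type
( ( a ) → b ) → Atom
( ( a ) → b ) → a

[Type [Atom ( [Type [Atom ( [Type [Atom a]] )] → [Type [Atom b]]] )] → [Type [Atom a]]]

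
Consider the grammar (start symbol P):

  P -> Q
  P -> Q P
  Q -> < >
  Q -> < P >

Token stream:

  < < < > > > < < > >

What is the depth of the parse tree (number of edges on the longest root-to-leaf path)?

6

[P [Q < [P [Q < [P [Q < >]] >]] >] [P [Q < [P [Q < >]] >]]]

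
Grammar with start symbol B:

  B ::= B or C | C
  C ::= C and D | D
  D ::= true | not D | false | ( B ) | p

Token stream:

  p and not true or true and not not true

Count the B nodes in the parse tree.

2

[B [B [C [C [D p]] and [D not [D true]]]] or [C [C [D true]] and [D not [D not [D true]]]]]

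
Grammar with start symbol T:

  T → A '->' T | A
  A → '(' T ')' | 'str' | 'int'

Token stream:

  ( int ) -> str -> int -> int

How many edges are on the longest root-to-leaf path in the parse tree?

5

[T [A ( [T [A int]] )] -> [T [A str] -> [T [A int] -> [T [A int]]]]]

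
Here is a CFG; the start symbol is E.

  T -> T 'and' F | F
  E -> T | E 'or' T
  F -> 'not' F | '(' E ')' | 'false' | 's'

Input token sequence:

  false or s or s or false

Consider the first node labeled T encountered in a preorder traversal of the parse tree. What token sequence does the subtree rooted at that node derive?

[E [E [E [E [T [F false]]] or [T [F s]]] or [T [F s]]] or [T [F false]]]

false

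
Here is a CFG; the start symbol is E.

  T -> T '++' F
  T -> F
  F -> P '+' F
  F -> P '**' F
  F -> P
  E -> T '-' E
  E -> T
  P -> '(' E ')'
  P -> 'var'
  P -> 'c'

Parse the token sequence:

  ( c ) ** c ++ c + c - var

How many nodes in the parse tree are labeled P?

6

[E [T [T [F [P ( [E [T [F [P c]]]] )] ** [F [P c]]]] ++ [F [P c] + [F [P c]]]] - [E [T [F [P var]]]]]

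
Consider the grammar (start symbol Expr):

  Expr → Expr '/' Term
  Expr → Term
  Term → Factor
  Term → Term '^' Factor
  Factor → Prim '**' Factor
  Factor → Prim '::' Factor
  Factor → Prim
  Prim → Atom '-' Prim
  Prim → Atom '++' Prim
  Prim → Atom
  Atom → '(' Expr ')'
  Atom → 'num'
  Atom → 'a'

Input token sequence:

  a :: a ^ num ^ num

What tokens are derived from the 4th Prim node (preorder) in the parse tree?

num

[Expr [Term [Term [Term [Factor [Prim [Atom a]] :: [Factor [Prim [Atom a]]]]] ^ [Factor [Prim [Atom num]]]] ^ [Factor [Prim [Atom num]]]]]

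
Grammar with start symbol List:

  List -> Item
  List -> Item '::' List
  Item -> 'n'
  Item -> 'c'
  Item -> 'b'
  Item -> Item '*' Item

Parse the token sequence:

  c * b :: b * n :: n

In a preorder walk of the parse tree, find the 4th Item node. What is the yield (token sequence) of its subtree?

b * n

[List [Item [Item c] * [Item b]] :: [List [Item [Item b] * [Item n]] :: [List [Item n]]]]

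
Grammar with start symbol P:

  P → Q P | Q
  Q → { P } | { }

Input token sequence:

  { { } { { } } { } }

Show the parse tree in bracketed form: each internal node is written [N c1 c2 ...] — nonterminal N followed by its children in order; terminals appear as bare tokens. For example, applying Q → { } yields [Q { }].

[P [Q { [P [Q { }] [P [Q { [P [Q { }]] }] [P [Q { }]]]] }]]

P
Q
{ P }
{ Q P }
{ { } P }
{ { } Q P }
{ { } { P } P }
{ { } { Q } P }
{ { } { { } } P }
{ { } { { } } Q }
{ { } { { } } { } }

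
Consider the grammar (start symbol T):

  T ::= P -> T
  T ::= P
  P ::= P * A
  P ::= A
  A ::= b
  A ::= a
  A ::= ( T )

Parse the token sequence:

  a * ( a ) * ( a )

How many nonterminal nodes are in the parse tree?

13

[T [P [P [P [A a]] * [A ( [T [P [A a]]] )]] * [A ( [T [P [A a]]] )]]]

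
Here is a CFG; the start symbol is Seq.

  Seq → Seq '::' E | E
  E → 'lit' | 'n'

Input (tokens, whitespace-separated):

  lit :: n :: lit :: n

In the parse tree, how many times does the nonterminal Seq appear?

[Seq [Seq [Seq [Seq [E lit]] :: [E n]] :: [E lit]] :: [E n]]

4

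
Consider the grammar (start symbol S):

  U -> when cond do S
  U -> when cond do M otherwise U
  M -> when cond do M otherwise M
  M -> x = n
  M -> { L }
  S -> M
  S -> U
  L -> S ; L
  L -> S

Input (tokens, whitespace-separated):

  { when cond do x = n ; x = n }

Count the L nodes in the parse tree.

[S [M { [L [S [U when cond do [S [M x = n]]]] ; [L [S [M x = n]]]] }]]

2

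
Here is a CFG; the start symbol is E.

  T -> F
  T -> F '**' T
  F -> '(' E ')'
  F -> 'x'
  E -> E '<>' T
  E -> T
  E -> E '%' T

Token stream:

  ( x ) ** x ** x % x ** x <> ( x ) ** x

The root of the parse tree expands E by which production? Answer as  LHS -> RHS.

[E [E [E [T [F ( [E [T [F x]]] )] ** [T [F x] ** [T [F x]]]]] % [T [F x] ** [T [F x]]]] <> [T [F ( [E [T [F x]]] )] ** [T [F x]]]]

E -> E '<>' T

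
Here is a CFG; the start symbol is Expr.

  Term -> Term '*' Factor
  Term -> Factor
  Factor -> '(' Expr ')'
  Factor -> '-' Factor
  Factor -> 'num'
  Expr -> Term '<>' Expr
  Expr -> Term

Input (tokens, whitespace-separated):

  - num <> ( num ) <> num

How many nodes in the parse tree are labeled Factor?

5

[Expr [Term [Factor - [Factor num]]] <> [Expr [Term [Factor ( [Expr [Term [Factor num]]] )]] <> [Expr [Term [Factor num]]]]]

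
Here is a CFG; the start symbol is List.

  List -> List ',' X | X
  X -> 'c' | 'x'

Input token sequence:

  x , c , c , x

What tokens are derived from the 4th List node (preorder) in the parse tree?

x

[List [List [List [List [X x]] , [X c]] , [X c]] , [X x]]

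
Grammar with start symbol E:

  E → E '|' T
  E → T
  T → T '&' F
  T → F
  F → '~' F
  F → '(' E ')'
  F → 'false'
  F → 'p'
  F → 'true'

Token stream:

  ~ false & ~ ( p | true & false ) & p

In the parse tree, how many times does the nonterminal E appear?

[E [T [T [T [F ~ [F false]]] & [F ~ [F ( [E [E [T [F p]]] | [T [T [F true]] & [F false]]] )]]] & [F p]]]

3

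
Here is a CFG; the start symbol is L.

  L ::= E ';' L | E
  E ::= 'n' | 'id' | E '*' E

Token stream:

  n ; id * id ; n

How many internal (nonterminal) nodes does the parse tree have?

[L [E n] ; [L [E [E id] * [E id]] ; [L [E n]]]]

8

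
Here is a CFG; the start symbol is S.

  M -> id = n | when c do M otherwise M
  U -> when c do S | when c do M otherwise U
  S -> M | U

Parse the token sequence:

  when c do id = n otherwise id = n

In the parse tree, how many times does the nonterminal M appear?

[S [M when c do [M id = n] otherwise [M id = n]]]

3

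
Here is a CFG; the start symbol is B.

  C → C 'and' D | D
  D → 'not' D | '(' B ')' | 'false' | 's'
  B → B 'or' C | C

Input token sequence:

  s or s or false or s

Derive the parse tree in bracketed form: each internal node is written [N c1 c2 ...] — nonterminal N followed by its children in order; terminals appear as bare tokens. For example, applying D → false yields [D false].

B
B or C
B or C or C
B or C or C or C
C or C or C or C
D or C or C or C
s or C or C or C
s or D or C or C
s or s or C or C
s or s or D or C
s or s or false or C
s or s or false or D
s or s or false or s

[B [B [B [B [C [D s]]] or [C [D s]]] or [C [D false]]] or [C [D s]]]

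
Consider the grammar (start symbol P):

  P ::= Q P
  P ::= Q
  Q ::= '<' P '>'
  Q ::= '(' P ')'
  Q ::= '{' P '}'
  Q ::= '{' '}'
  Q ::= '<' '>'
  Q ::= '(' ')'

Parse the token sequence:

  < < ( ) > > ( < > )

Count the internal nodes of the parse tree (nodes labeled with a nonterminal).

10

[P [Q < [P [Q < [P [Q ( )]] >]] >] [P [Q ( [P [Q < >]] )]]]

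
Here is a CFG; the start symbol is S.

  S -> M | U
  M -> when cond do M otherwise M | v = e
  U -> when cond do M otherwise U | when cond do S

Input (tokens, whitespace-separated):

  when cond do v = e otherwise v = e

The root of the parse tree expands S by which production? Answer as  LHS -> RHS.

S -> M

[S [M when cond do [M v = e] otherwise [M v = e]]]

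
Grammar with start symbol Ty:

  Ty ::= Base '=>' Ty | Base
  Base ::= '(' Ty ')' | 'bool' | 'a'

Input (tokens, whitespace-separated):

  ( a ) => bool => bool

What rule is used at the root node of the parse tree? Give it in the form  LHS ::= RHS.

Ty ::= Base '=>' Ty

[Ty [Base ( [Ty [Base a]] )] => [Ty [Base bool] => [Ty [Base bool]]]]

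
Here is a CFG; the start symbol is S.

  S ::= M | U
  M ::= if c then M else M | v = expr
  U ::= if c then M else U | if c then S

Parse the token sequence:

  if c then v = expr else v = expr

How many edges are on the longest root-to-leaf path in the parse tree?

3

[S [M if c then [M v = expr] else [M v = expr]]]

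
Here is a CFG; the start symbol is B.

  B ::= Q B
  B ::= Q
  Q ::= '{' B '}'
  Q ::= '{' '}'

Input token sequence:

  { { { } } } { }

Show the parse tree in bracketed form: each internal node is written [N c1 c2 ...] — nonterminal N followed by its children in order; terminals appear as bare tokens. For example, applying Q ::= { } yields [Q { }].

B
Q B
{ B } B
{ Q } B
{ { B } } B
{ { Q } } B
{ { { } } } B
{ { { } } } Q
{ { { } } } { }

[B [Q { [B [Q { [B [Q { }]] }]] }] [B [Q { }]]]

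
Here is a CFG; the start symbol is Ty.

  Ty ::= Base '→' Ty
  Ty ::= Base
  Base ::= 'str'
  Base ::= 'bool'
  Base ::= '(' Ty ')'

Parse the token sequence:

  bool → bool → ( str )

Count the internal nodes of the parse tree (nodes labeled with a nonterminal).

[Ty [Base bool] → [Ty [Base bool] → [Ty [Base ( [Ty [Base str]] )]]]]

8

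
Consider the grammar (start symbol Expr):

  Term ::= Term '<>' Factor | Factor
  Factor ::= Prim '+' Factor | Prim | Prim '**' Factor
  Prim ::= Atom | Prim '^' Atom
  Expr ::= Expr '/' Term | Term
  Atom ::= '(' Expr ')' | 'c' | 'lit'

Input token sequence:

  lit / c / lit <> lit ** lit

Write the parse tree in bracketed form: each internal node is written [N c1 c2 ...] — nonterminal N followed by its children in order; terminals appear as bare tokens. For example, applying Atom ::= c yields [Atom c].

[Expr [Expr [Expr [Term [Factor [Prim [Atom lit]]]]] / [Term [Factor [Prim [Atom c]]]]] / [Term [Term [Factor [Prim [Atom lit]]]] <> [Factor [Prim [Atom lit]] ** [Factor [Prim [Atom lit]]]]]]

Expr
Expr / Term
Expr / Term / Term
Term / Term / Term
Factor / Term / Term
Prim / Term / Term
Atom / Term / Term
lit / Term / Term
lit / Factor / Term
lit / Prim / Term
lit / Atom / Term
lit / c / Term
lit / c / Term <> Factor
lit / c / Factor <> Factor
lit / c / Prim <> Factor
lit / c / Atom <> Factor
lit / c / lit <> Factor
lit / c / lit <> Prim ** Factor
lit / c / lit <> Atom ** Factor
lit / c / lit <> lit ** Factor
lit / c / lit <> lit ** Prim
lit / c / lit <> lit ** Atom
lit / c / lit <> lit ** lit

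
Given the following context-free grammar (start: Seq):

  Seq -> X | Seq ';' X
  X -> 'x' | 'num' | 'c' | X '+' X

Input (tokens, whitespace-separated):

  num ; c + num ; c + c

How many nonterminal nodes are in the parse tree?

10

[Seq [Seq [Seq [X num]] ; [X [X c] + [X num]]] ; [X [X c] + [X c]]]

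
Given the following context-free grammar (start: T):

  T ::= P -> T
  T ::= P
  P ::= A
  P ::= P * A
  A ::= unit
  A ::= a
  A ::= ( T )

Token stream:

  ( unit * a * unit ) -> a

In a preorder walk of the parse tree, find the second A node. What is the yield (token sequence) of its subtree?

unit

[T [P [A ( [T [P [P [P [A unit]] * [A a]] * [A unit]]] )]] -> [T [P [A a]]]]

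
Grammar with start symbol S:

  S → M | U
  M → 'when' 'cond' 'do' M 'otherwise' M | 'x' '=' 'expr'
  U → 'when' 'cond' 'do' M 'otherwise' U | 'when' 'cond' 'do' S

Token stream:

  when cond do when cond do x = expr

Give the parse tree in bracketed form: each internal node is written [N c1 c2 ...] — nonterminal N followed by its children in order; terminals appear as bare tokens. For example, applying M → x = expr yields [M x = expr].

[S [U when cond do [S [U when cond do [S [M x = expr]]]]]]

S
U
when cond do S
when cond do U
when cond do when cond do S
when cond do when cond do M
when cond do when cond do x = expr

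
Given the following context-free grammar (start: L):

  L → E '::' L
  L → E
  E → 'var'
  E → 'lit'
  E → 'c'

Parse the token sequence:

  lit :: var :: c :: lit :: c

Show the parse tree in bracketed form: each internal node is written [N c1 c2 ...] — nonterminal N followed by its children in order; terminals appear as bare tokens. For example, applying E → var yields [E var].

L
E :: L
lit :: L
lit :: E :: L
lit :: var :: L
lit :: var :: E :: L
lit :: var :: c :: L
lit :: var :: c :: E :: L
lit :: var :: c :: lit :: L
lit :: var :: c :: lit :: E
lit :: var :: c :: lit :: c

[L [E lit] :: [L [E var] :: [L [E c] :: [L [E lit] :: [L [E c]]]]]]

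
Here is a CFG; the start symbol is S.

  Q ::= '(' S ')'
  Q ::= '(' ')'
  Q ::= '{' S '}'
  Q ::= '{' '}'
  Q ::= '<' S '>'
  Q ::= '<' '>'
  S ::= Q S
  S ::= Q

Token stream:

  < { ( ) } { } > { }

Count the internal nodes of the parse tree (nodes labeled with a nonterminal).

10

[S [Q < [S [Q { [S [Q ( )]] }] [S [Q { }]]] >] [S [Q { }]]]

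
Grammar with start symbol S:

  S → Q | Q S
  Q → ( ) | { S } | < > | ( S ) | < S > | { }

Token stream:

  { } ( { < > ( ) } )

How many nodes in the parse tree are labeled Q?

5

[S [Q { }] [S [Q ( [S [Q { [S [Q < >] [S [Q ( )]]] }]] )]]]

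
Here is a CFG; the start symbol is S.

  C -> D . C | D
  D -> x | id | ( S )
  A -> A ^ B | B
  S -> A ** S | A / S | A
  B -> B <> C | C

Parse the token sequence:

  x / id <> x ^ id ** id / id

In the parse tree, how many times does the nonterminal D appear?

6

[S [A [B [C [D x]]]] / [S [A [A [B [B [C [D id]]] <> [C [D x]]]] ^ [B [C [D id]]]] ** [S [A [B [C [D id]]]] / [S [A [B [C [D id]]]]]]]]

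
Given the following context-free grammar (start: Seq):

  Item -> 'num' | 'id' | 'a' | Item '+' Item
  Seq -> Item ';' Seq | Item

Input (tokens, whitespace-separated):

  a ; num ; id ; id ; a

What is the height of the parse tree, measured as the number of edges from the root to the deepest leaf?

[Seq [Item a] ; [Seq [Item num] ; [Seq [Item id] ; [Seq [Item id] ; [Seq [Item a]]]]]]

6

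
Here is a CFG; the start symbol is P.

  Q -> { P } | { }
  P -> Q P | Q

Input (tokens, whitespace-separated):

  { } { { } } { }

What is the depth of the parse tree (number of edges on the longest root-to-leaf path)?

[P [Q { }] [P [Q { [P [Q { }]] }] [P [Q { }]]]]

5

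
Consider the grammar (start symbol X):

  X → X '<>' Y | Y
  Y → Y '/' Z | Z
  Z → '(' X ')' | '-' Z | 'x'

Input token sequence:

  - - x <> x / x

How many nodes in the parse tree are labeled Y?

[X [X [Y [Z - [Z - [Z x]]]]] <> [Y [Y [Z x]] / [Z x]]]

3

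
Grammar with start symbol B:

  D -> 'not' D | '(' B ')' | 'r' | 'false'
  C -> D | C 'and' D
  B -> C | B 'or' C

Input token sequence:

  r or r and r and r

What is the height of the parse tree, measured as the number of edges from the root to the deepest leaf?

5

[B [B [C [D r]]] or [C [C [C [D r]] and [D r]] and [D r]]]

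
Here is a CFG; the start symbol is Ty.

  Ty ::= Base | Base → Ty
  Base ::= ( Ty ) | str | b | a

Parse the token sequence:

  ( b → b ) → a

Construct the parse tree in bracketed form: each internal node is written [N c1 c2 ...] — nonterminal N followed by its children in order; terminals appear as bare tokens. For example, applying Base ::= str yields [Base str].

Ty
Base → Ty
( Ty ) → Ty
( Base → Ty ) → Ty
( b → Ty ) → Ty
( b → Base ) → Ty
( b → b ) → Ty
( b → b ) → Base
( b → b ) → a

[Ty [Base ( [Ty [Base b] → [Ty [Base b]]] )] → [Ty [Base a]]]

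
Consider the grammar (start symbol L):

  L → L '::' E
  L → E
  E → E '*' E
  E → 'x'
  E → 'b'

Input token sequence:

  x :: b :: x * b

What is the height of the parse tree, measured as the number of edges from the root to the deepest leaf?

[L [L [L [E x]] :: [E b]] :: [E [E x] * [E b]]]

4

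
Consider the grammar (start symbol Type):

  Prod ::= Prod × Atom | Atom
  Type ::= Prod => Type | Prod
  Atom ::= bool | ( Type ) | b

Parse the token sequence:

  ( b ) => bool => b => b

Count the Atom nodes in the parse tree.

5

[Type [Prod [Atom ( [Type [Prod [Atom b]]] )]] => [Type [Prod [Atom bool]] => [Type [Prod [Atom b]] => [Type [Prod [Atom b]]]]]]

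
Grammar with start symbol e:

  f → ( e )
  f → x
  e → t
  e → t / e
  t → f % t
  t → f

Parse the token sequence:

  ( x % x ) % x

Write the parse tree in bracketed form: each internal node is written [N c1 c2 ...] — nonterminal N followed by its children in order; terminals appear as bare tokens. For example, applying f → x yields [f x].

e
t
f % t
( e ) % t
( t ) % t
( f % t ) % t
( x % t ) % t
( x % f ) % t
( x % x ) % t
( x % x ) % f
( x % x ) % x

[e [t [f ( [e [t [f x] % [t [f x]]]] )] % [t [f x]]]]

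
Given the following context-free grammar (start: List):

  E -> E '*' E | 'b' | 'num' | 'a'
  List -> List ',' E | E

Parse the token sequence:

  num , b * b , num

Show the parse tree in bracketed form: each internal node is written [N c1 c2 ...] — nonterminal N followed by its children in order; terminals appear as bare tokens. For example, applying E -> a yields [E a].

[List [List [List [E num]] , [E [E b] * [E b]]] , [E num]]

List
List , E
List , E , E
E , E , E
num , E , E
num , E * E , E
num , b * E , E
num , b * b , E
num , b * b , num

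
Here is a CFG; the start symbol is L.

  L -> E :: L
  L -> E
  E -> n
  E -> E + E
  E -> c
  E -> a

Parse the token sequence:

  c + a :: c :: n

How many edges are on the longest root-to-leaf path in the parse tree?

[L [E [E c] + [E a]] :: [L [E c] :: [L [E n]]]]

4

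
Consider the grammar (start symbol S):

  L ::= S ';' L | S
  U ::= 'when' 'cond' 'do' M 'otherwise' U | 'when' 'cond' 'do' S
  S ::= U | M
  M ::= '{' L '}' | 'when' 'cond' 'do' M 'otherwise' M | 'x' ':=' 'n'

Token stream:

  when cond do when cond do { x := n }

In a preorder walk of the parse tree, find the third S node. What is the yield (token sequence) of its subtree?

{ x := n }

[S [U when cond do [S [U when cond do [S [M { [L [S [M x := n]]] }]]]]]]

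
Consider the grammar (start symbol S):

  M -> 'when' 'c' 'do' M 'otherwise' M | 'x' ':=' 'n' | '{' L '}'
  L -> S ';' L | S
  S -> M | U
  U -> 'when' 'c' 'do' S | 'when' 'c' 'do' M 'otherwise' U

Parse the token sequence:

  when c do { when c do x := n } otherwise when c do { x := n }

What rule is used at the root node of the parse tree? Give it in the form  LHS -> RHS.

[S [U when c do [M { [L [S [U when c do [S [M x := n]]]]] }] otherwise [U when c do [S [M { [L [S [M x := n]]] }]]]]]

S -> U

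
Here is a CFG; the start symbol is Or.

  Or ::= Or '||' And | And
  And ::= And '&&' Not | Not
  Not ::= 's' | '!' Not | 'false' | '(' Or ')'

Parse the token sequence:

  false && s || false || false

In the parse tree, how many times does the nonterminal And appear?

[Or [Or [Or [And [And [Not false]] && [Not s]]] || [And [Not false]]] || [And [Not false]]]

4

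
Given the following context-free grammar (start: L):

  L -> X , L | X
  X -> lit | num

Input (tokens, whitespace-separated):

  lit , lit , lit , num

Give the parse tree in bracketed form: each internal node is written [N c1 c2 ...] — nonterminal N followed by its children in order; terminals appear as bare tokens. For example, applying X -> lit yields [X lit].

[L [X lit] , [L [X lit] , [L [X lit] , [L [X num]]]]]

L
X , L
lit , L
lit , X , L
lit , lit , L
lit , lit , X , L
lit , lit , lit , L
lit , lit , lit , X
lit , lit , lit , num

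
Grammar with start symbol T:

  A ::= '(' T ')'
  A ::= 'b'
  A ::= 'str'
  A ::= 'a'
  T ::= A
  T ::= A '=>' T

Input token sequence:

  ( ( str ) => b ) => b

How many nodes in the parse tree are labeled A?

5

[T [A ( [T [A ( [T [A str]] )] => [T [A b]]] )] => [T [A b]]]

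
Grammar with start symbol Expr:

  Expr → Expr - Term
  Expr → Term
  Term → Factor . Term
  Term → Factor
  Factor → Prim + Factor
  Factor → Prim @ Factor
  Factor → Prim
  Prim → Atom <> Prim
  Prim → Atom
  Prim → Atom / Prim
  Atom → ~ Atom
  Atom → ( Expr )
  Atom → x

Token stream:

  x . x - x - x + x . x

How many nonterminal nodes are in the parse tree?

[Expr [Expr [Expr [Term [Factor [Prim [Atom x]]] . [Term [Factor [Prim [Atom x]]]]]] - [Term [Factor [Prim [Atom x]]]]] - [Term [Factor [Prim [Atom x]] + [Factor [Prim [Atom x]]]] . [Term [Factor [Prim [Atom x]]]]]]

26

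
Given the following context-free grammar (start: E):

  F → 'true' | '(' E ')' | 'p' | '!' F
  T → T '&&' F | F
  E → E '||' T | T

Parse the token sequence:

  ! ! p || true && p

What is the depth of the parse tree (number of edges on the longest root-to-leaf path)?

[E [E [T [F ! [F ! [F p]]]]] || [T [T [F true]] && [F p]]]

6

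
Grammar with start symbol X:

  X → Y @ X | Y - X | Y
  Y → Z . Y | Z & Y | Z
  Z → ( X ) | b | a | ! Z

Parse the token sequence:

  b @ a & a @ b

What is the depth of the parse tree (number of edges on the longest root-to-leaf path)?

5

[X [Y [Z b]] @ [X [Y [Z a] & [Y [Z a]]] @ [X [Y [Z b]]]]]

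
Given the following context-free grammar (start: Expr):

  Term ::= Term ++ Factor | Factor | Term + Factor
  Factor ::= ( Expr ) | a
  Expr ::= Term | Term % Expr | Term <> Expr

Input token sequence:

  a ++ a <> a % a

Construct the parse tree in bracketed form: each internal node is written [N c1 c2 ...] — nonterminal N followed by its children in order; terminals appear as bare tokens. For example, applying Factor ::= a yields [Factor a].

[Expr [Term [Term [Factor a]] ++ [Factor a]] <> [Expr [Term [Factor a]] % [Expr [Term [Factor a]]]]]

Expr
Term <> Expr
Term ++ Factor <> Expr
Factor ++ Factor <> Expr
a ++ Factor <> Expr
a ++ a <> Expr
a ++ a <> Term % Expr
a ++ a <> Factor % Expr
a ++ a <> a % Expr
a ++ a <> a % Term
a ++ a <> a % Factor
a ++ a <> a % a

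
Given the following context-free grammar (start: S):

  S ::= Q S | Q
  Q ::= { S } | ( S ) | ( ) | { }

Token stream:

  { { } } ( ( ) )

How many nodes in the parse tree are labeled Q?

4

[S [Q { [S [Q { }]] }] [S [Q ( [S [Q ( )]] )]]]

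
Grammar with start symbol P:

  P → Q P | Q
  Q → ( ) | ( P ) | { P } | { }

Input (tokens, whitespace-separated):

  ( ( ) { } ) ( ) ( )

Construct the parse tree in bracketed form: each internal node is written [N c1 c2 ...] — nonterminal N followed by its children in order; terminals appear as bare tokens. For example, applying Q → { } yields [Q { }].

[P [Q ( [P [Q ( )] [P [Q { }]]] )] [P [Q ( )] [P [Q ( )]]]]

P
Q P
( P ) P
( Q P ) P
( ( ) P ) P
( ( ) Q ) P
( ( ) { } ) P
( ( ) { } ) Q P
( ( ) { } ) ( ) P
( ( ) { } ) ( ) Q
( ( ) { } ) ( ) ( )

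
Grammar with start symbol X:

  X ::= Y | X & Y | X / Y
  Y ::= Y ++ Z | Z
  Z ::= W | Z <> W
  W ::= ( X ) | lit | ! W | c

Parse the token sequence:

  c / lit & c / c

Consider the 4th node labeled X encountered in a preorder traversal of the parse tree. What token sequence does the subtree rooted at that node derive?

[X [X [X [X [Y [Z [W c]]]] / [Y [Z [W lit]]]] & [Y [Z [W c]]]] / [Y [Z [W c]]]]

c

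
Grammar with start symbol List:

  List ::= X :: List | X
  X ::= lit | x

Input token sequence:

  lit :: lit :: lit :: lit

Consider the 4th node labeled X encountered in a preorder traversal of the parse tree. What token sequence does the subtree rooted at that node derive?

lit

[List [X lit] :: [List [X lit] :: [List [X lit] :: [List [X lit]]]]]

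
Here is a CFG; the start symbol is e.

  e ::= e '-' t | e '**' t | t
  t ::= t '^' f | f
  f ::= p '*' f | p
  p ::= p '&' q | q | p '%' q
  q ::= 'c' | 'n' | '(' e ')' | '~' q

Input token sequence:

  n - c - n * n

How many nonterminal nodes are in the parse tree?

18

[e [e [e [t [f [p [q n]]]]] - [t [f [p [q c]]]]] - [t [f [p [q n]] * [f [p [q n]]]]]]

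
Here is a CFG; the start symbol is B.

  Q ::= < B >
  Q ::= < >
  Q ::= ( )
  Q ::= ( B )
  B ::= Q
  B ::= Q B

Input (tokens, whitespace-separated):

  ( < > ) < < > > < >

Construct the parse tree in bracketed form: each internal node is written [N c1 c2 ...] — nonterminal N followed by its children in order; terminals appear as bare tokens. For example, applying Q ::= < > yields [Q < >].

B
Q B
( B ) B
( Q ) B
( < > ) B
( < > ) Q B
( < > ) < B > B
( < > ) < Q > B
( < > ) < < > > B
( < > ) < < > > Q
( < > ) < < > > < >

[B [Q ( [B [Q < >]] )] [B [Q < [B [Q < >]] >] [B [Q < >]]]]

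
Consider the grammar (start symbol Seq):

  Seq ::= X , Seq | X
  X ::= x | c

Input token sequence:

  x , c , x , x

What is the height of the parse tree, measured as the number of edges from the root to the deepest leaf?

[Seq [X x] , [Seq [X c] , [Seq [X x] , [Seq [X x]]]]]

5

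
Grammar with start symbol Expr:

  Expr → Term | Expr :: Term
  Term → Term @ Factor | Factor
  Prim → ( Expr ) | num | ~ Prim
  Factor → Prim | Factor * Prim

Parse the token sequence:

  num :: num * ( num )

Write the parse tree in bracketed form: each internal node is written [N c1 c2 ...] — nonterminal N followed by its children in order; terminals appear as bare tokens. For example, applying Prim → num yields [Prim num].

Expr
Expr :: Term
Term :: Term
Factor :: Term
Prim :: Term
num :: Term
num :: Factor
num :: Factor * Prim
num :: Prim * Prim
num :: num * Prim
num :: num * ( Expr )
num :: num * ( Term )
num :: num * ( Factor )
num :: num * ( Prim )
num :: num * ( num )

[Expr [Expr [Term [Factor [Prim num]]]] :: [Term [Factor [Factor [Prim num]] * [Prim ( [Expr [Term [Factor [Prim num]]]] )]]]]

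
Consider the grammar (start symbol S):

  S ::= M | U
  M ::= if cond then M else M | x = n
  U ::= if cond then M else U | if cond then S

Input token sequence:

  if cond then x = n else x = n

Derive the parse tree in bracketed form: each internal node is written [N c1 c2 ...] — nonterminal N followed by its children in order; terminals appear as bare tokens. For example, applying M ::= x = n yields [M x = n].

[S [M if cond then [M x = n] else [M x = n]]]

S
M
if cond then M else M
if cond then x = n else M
if cond then x = n else x = n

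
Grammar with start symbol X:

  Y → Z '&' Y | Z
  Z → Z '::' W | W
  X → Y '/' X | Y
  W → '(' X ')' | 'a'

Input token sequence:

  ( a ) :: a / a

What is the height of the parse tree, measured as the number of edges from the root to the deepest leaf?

9

[X [Y [Z [Z [W ( [X [Y [Z [W a]]]] )]] :: [W a]]] / [X [Y [Z [W a]]]]]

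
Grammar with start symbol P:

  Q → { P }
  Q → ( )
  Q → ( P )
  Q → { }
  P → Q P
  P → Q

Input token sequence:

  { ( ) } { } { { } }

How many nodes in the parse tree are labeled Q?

5

[P [Q { [P [Q ( )]] }] [P [Q { }] [P [Q { [P [Q { }]] }]]]]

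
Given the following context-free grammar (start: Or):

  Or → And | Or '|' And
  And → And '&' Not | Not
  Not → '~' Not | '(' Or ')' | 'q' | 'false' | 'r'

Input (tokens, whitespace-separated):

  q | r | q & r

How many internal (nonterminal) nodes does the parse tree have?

[Or [Or [Or [And [Not q]]] | [And [Not r]]] | [And [And [Not q]] & [Not r]]]

11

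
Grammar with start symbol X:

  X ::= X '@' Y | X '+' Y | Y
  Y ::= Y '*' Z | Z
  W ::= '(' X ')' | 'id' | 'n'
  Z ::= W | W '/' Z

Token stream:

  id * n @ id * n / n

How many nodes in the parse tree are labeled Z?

[X [X [Y [Y [Z [W id]]] * [Z [W n]]]] @ [Y [Y [Z [W id]]] * [Z [W n] / [Z [W n]]]]]

5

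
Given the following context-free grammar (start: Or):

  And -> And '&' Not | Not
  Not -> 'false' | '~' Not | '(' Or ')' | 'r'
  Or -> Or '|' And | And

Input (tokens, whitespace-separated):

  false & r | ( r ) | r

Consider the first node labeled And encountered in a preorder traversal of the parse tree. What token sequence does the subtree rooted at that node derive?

false & r

[Or [Or [Or [And [And [Not false]] & [Not r]]] | [And [Not ( [Or [And [Not r]]] )]]] | [And [Not r]]]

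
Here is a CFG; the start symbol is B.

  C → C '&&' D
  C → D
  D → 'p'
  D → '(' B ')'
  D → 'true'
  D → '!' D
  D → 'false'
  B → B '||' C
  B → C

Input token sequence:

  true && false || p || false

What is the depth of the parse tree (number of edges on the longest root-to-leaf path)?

[B [B [B [C [C [D true]] && [D false]]] || [C [D p]]] || [C [D false]]]

6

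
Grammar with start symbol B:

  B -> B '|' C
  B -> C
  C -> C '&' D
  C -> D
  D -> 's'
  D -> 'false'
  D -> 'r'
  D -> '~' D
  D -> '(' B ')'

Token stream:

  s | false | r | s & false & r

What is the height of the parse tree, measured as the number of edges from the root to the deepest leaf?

[B [B [B [B [C [D s]]] | [C [D false]]] | [C [D r]]] | [C [C [C [D s]] & [D false]] & [D r]]]

6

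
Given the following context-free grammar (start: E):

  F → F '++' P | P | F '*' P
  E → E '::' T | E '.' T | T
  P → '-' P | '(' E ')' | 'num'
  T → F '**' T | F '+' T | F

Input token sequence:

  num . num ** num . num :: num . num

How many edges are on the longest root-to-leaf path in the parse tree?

[E [E [E [E [E [T [F [P num]]]] . [T [F [P num]] ** [T [F [P num]]]]] . [T [F [P num]]]] :: [T [F [P num]]]] . [T [F [P num]]]]

8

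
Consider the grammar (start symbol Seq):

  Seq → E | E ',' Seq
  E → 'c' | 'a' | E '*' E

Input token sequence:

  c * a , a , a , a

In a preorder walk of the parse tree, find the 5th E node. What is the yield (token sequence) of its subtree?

a

[Seq [E [E c] * [E a]] , [Seq [E a] , [Seq [E a] , [Seq [E a]]]]]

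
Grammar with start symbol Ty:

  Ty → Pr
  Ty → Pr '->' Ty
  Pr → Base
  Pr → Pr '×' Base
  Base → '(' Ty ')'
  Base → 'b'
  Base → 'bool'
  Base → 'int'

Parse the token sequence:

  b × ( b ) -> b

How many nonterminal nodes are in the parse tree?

[Ty [Pr [Pr [Base b]] × [Base ( [Ty [Pr [Base b]]] )]] -> [Ty [Pr [Base b]]]]

11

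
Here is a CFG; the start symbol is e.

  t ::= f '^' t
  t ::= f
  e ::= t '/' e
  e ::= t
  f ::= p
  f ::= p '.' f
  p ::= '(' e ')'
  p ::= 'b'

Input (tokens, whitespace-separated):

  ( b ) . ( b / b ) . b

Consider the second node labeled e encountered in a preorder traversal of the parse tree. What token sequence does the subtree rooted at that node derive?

[e [t [f [p ( [e [t [f [p b]]]] )] . [f [p ( [e [t [f [p b]]] / [e [t [f [p b]]]]] )] . [f [p b]]]]]]

b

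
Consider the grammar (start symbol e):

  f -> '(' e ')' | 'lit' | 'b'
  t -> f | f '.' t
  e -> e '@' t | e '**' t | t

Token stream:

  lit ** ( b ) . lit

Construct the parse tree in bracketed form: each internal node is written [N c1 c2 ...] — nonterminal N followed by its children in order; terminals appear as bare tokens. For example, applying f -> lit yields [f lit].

e
e ** t
t ** t
f ** t
lit ** t
lit ** f . t
lit ** ( e ) . t
lit ** ( t ) . t
lit ** ( f ) . t
lit ** ( b ) . t
lit ** ( b ) . f
lit ** ( b ) . lit

[e [e [t [f lit]]] ** [t [f ( [e [t [f b]]] )] . [t [f lit]]]]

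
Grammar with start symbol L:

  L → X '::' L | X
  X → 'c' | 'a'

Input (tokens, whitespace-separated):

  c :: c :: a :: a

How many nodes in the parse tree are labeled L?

[L [X c] :: [L [X c] :: [L [X a] :: [L [X a]]]]]

4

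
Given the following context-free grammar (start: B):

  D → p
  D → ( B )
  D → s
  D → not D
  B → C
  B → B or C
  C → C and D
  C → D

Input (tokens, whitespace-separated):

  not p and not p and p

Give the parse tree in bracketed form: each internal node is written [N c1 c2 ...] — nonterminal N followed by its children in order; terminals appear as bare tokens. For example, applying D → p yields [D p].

B
C
C and D
C and D and D
D and D and D
not D and D and D
not p and D and D
not p and not D and D
not p and not p and D
not p and not p and p

[B [C [C [C [D not [D p]]] and [D not [D p]]] and [D p]]]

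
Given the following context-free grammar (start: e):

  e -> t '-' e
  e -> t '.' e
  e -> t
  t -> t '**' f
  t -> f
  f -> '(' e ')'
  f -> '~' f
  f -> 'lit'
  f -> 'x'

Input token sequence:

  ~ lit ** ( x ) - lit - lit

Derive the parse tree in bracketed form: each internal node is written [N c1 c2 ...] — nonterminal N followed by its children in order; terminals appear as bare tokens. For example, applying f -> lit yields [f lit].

e
t - e
t ** f - e
f ** f - e
~ f ** f - e
~ lit ** f - e
~ lit ** ( e ) - e
~ lit ** ( t ) - e
~ lit ** ( f ) - e
~ lit ** ( x ) - e
~ lit ** ( x ) - t - e
~ lit ** ( x ) - f - e
~ lit ** ( x ) - lit - e
~ lit ** ( x ) - lit - t
~ lit ** ( x ) - lit - f
~ lit ** ( x ) - lit - lit

[e [t [t [f ~ [f lit]]] ** [f ( [e [t [f x]]] )]] - [e [t [f lit]] - [e [t [f lit]]]]]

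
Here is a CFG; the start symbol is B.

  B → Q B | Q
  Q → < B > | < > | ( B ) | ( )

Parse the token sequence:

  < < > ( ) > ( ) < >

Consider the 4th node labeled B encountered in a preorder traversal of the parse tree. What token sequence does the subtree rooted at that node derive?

( ) < >

[B [Q < [B [Q < >] [B [Q ( )]]] >] [B [Q ( )] [B [Q < >]]]]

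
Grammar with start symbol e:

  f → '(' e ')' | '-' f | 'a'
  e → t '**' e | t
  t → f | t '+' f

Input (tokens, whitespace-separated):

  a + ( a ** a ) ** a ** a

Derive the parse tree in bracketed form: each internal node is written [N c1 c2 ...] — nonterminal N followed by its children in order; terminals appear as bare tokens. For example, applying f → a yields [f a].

e
t ** e
t + f ** e
f + f ** e
a + f ** e
a + ( e ) ** e
a + ( t ** e ) ** e
a + ( f ** e ) ** e
a + ( a ** e ) ** e
a + ( a ** t ) ** e
a + ( a ** f ) ** e
a + ( a ** a ) ** e
a + ( a ** a ) ** t ** e
a + ( a ** a ) ** f ** e
a + ( a ** a ) ** a ** e
a + ( a ** a ) ** a ** t
a + ( a ** a ) ** a ** f
a + ( a ** a ) ** a ** a

[e [t [t [f a]] + [f ( [e [t [f a]] ** [e [t [f a]]]] )]] ** [e [t [f a]] ** [e [t [f a]]]]]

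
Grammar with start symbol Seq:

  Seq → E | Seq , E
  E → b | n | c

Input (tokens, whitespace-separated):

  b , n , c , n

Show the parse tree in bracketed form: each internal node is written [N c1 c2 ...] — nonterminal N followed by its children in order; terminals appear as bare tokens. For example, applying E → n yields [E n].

Seq
Seq , E
Seq , E , E
Seq , E , E , E
E , E , E , E
b , E , E , E
b , n , E , E
b , n , c , E
b , n , c , n

[Seq [Seq [Seq [Seq [E b]] , [E n]] , [E c]] , [E n]]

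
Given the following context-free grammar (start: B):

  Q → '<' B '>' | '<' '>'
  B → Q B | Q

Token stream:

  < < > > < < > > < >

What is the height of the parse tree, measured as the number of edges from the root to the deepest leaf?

5

[B [Q < [B [Q < >]] >] [B [Q < [B [Q < >]] >] [B [Q < >]]]]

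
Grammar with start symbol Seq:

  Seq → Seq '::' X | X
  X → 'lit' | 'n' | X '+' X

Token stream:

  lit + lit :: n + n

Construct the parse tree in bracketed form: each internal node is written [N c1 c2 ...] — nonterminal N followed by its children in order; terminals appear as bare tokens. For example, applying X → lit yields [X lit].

[Seq [Seq [X [X lit] + [X lit]]] :: [X [X n] + [X n]]]

Seq
Seq :: X
X :: X
X + X :: X
lit + X :: X
lit + lit :: X
lit + lit :: X + X
lit + lit :: n + X
lit + lit :: n + n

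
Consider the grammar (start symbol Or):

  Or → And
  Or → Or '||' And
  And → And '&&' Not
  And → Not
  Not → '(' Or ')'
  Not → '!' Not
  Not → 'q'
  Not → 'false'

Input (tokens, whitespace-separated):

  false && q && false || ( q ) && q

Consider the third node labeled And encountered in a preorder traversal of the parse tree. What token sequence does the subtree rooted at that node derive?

[Or [Or [And [And [And [Not false]] && [Not q]] && [Not false]]] || [And [And [Not ( [Or [And [Not q]]] )]] && [Not q]]]

false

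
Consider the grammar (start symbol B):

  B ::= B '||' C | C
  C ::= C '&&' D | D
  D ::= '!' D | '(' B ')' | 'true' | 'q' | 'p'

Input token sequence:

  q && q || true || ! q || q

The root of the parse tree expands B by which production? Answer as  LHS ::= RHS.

B ::= B '||' C

[B [B [B [B [C [C [D q]] && [D q]]] || [C [D true]]] || [C [D ! [D q]]]] || [C [D q]]]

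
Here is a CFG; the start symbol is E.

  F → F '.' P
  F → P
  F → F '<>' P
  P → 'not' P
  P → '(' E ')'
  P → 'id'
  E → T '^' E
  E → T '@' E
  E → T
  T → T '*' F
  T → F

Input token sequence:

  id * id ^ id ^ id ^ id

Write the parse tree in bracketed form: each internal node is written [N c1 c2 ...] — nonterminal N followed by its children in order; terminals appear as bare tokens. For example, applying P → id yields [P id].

[E [T [T [F [P id]]] * [F [P id]]] ^ [E [T [F [P id]]] ^ [E [T [F [P id]]] ^ [E [T [F [P id]]]]]]]

E
T ^ E
T * F ^ E
F * F ^ E
P * F ^ E
id * F ^ E
id * P ^ E
id * id ^ E
id * id ^ T ^ E
id * id ^ F ^ E
id * id ^ P ^ E
id * id ^ id ^ E
id * id ^ id ^ T ^ E
id * id ^ id ^ F ^ E
id * id ^ id ^ P ^ E
id * id ^ id ^ id ^ E
id * id ^ id ^ id ^ T
id * id ^ id ^ id ^ F
id * id ^ id ^ id ^ P
id * id ^ id ^ id ^ id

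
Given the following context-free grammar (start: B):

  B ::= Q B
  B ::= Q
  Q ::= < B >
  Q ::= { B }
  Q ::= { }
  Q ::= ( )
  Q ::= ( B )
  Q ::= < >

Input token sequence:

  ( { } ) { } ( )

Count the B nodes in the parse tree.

[B [Q ( [B [Q { }]] )] [B [Q { }] [B [Q ( )]]]]

4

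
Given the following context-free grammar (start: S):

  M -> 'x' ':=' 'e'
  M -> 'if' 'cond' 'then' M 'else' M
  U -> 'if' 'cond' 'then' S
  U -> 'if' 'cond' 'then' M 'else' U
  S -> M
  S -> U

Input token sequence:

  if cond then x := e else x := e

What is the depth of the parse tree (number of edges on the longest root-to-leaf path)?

3

[S [M if cond then [M x := e] else [M x := e]]]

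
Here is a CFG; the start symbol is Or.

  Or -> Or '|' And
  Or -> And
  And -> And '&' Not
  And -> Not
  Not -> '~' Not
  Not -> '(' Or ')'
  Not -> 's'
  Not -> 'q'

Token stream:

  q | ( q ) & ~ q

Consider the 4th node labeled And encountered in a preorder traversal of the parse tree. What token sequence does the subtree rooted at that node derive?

q

[Or [Or [And [Not q]]] | [And [And [Not ( [Or [And [Not q]]] )]] & [Not ~ [Not q]]]]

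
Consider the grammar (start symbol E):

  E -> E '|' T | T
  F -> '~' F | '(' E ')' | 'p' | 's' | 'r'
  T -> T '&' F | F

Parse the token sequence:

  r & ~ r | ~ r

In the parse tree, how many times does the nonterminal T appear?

3

[E [E [T [T [F r]] & [F ~ [F r]]]] | [T [F ~ [F r]]]]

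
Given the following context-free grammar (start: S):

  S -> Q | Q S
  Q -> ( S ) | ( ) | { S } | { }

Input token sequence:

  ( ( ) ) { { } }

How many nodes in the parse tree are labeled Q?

4

[S [Q ( [S [Q ( )]] )] [S [Q { [S [Q { }]] }]]]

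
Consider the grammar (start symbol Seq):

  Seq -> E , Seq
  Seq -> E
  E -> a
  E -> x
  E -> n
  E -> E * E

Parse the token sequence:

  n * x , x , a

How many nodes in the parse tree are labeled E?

5

[Seq [E [E n] * [E x]] , [Seq [E x] , [Seq [E a]]]]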